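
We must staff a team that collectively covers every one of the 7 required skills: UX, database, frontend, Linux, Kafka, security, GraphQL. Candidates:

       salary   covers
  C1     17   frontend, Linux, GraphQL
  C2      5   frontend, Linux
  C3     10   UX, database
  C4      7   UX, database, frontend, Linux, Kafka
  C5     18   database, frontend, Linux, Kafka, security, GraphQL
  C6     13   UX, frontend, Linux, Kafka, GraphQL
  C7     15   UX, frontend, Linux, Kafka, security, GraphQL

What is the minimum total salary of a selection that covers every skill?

22

C4, C7 cover every skill at salary 7 + 15 = 22.
Any cover uses at least 2 candidates; among all covering selections none totals below 22.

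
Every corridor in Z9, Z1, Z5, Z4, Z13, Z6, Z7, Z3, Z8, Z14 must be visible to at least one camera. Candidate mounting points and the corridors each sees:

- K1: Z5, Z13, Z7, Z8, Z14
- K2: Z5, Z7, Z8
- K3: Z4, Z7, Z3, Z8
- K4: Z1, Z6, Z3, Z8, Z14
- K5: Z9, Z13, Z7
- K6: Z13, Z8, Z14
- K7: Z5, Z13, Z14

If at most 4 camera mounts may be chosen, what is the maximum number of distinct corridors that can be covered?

10

Choosing K1, K3, K4, K5 covers {Z9, Z1, Z5, Z4, Z13, Z6, Z7, Z3, Z8, Z14} — 10 corridors.
That is all 10 corridors.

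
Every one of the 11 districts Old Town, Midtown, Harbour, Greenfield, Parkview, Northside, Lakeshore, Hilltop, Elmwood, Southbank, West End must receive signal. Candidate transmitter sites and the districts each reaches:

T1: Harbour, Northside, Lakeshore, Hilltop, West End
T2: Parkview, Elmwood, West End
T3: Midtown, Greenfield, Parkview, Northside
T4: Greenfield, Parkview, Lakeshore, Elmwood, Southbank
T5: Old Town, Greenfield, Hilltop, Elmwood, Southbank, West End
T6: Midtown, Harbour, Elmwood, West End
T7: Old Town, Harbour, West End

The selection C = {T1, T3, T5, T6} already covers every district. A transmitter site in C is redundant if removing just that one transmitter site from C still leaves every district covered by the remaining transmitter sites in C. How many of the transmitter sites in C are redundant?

1

Drop T1: Lakeshore uncovered — not redundant.
Drop T3: Parkview uncovered — not redundant.
Drop T5: Old Town, Southbank uncovered — not redundant.
Drop T6: the rest still cover every district — redundant.
1 redundant: T6.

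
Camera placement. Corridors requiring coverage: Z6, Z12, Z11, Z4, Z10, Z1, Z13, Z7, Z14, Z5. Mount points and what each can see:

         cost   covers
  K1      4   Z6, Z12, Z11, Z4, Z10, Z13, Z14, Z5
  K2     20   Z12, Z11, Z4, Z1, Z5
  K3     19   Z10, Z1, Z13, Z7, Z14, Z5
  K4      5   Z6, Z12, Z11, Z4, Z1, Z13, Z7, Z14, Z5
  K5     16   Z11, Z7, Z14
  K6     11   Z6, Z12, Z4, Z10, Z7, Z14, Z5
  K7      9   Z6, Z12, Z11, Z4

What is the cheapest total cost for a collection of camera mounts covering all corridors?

9

K1, K4 cover every corridor at cost 4 + 5 = 9.
Any cover uses at least 2 camera mounts; among all covering selections none totals below 9.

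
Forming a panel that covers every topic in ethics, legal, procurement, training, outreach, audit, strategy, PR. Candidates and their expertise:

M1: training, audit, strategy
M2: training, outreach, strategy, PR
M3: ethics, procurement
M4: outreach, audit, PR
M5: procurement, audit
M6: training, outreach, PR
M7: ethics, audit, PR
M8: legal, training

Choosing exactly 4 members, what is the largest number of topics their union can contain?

8

Choosing M1, M2, M3, M8 covers {ethics, legal, procurement, training, outreach, audit, strategy, PR} — 8 topics.
That is all 8 topics.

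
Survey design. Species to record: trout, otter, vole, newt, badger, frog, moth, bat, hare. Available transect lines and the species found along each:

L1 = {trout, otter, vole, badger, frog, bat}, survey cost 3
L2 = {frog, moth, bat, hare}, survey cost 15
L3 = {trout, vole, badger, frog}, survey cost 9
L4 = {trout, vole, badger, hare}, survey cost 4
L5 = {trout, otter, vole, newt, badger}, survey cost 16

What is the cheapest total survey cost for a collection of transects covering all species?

L2, L5 cover every species at survey cost 15 + 16 = 31.
Any cover uses at least 2 transects; among all covering selections none totals below 31.

31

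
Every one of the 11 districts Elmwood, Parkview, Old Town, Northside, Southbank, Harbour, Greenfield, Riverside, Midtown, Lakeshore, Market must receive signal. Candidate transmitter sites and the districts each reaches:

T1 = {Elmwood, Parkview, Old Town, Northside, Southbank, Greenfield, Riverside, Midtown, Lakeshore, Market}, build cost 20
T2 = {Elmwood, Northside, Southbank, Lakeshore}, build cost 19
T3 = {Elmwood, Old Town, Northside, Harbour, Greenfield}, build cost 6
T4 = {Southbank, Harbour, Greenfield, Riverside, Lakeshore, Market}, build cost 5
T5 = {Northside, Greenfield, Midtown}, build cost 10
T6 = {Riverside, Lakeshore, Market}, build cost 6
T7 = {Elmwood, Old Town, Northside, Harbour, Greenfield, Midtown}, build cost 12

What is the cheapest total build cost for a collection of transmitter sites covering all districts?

T1, T4 cover every district at build cost 20 + 5 = 25.
Any cover uses at least 2 transmitter sites; among all covering selections none totals below 25.
Greedy by coverage-per-build cost would pick T4, T3, T1 for 31 — worse than the optimum 25.

25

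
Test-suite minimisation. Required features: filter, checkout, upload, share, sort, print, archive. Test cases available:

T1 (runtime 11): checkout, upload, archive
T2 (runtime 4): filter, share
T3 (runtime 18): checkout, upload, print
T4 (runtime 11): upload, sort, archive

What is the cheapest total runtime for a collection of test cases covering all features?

T2, T3, T4 cover every feature at runtime 4 + 18 + 11 = 33.
Any cover uses at least 3 test cases; among all covering selections none totals below 33.

33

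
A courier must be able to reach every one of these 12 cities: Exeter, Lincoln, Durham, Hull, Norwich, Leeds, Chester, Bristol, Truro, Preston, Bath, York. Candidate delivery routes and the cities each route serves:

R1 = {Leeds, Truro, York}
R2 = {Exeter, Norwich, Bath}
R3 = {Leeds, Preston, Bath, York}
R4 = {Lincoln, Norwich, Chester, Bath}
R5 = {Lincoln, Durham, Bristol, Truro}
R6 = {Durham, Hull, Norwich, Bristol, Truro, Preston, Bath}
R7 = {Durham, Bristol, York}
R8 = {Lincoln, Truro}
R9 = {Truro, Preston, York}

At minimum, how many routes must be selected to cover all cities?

R1, R2, R4, R6 together cover {Exeter, Lincoln, Durham, Hull, Norwich, Leeds, Chester, Bristol, Truro, Preston, Bath, York} — every city.
No 3 of the 9 routes cover everything (all 84 triples fall short), so 4 is minimum.

4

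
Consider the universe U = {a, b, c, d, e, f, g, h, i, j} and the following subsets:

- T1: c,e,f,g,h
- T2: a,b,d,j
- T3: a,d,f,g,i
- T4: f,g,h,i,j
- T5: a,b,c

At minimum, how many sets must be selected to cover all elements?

T1, T2, T3 together cover {a, b, c, d, e, f, g, h, i, j} — every element.
No 2 of the 5 sets cover everything (all 10 pairs fall short), so 3 is minimum.

3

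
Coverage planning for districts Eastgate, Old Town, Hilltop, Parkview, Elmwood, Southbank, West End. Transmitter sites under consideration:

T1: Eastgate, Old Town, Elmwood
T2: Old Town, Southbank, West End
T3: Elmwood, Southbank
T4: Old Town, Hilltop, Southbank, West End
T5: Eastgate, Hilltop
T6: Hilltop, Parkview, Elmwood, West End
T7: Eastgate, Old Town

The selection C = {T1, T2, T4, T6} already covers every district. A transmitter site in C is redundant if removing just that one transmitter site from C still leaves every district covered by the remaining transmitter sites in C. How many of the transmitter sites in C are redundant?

2

Drop T1: Eastgate uncovered — not redundant.
Drop T2: the rest still cover every district — redundant.
Drop T4: the rest still cover every district — redundant.
Drop T6: Parkview uncovered — not redundant.
2 redundant: T2, T4.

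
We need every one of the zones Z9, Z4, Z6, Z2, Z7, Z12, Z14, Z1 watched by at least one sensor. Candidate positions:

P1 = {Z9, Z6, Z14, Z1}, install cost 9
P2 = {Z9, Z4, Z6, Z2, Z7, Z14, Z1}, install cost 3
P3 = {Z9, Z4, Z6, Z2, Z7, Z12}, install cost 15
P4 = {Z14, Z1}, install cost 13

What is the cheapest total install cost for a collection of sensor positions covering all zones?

18

P2, P3 cover every zone at install cost 3 + 15 = 18.
Any cover uses at least 2 sensor positions; among all covering selections none totals below 18.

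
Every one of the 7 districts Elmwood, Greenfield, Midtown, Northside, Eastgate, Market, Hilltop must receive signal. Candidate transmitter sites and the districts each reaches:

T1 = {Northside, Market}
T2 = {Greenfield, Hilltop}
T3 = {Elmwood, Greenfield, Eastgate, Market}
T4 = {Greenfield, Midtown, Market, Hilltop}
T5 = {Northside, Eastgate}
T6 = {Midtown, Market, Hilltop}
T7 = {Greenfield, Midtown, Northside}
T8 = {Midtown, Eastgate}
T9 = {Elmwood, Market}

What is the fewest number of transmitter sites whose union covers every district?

T1, T3, T4 together cover {Elmwood, Greenfield, Midtown, Northside, Eastgate, Market, Hilltop} — every district.
No 2 of the 9 transmitter sites cover everything (all 36 pairs fall short), so 3 is minimum.

3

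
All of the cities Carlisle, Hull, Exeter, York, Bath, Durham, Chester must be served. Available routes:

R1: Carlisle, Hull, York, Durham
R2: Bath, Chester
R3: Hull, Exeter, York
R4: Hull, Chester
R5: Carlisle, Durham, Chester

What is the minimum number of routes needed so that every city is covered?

3

R1, R2, R3 together cover {Carlisle, Hull, Exeter, York, Bath, Durham, Chester} — every city.
No 2 of the 5 routes cover everything (all 10 pairs fall short), so 3 is minimum.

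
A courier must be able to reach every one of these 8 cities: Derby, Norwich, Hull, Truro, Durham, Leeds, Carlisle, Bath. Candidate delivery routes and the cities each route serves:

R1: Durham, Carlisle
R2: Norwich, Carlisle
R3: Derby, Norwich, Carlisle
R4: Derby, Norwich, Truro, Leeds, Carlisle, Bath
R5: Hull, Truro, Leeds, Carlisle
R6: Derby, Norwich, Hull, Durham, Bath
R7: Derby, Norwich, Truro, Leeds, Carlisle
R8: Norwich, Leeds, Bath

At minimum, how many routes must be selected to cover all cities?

R4, R6 together cover {Derby, Norwich, Hull, Truro, Durham, Leeds, Carlisle, Bath} — every city.
No single route contains all 8 cities, so 2 is optimal.

2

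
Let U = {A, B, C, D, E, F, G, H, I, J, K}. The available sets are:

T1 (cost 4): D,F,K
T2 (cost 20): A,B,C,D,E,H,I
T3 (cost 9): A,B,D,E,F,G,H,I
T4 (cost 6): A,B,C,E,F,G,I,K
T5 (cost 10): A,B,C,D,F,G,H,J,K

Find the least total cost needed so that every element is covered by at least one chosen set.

T4, T5 cover every element at cost 6 + 10 = 16.
Any cover uses at least 2 sets; among all covering selections none totals below 16.

16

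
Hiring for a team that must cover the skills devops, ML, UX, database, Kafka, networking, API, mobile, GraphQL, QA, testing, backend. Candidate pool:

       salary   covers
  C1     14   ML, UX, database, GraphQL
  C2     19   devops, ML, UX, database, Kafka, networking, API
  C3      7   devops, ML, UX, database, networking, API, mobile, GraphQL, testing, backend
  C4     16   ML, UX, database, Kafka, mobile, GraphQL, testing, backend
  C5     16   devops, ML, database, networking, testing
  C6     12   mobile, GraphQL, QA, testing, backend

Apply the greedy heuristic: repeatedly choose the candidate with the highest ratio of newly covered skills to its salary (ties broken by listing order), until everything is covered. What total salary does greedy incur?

35

Pick 1: C3 adds 10 new (devops, ML, UX, database, networking, API, mobile, GraphQL, testing, backend) at salary 7 (ratio 10/7).
Pick 2: C6 adds 1 new (QA) at salary 12 (ratio 1/12).
Pick 3: C4 adds 1 new (Kafka) at salary 16 (ratio 1/16).
Greedy total salary: 7 + 12 + 16 = 35. (The true optimum is 31, so greedy overshoots here.)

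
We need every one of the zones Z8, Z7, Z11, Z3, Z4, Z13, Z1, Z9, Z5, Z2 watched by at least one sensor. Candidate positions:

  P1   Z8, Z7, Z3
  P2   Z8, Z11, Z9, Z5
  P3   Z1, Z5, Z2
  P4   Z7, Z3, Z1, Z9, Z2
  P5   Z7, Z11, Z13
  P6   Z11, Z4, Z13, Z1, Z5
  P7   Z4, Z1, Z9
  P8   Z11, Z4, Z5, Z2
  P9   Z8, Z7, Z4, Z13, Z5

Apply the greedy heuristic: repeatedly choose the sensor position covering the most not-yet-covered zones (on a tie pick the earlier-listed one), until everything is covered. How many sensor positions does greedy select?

Pick 1: P4 covers 5 new zones (Z7, Z3, Z1, Z9, Z2).
Pick 2: P6 covers 4 new zones (Z11, Z4, Z13, Z5).
Pick 3: P1 covers 1 new zones (Z8).
Greedy uses 3 sensor positions.

3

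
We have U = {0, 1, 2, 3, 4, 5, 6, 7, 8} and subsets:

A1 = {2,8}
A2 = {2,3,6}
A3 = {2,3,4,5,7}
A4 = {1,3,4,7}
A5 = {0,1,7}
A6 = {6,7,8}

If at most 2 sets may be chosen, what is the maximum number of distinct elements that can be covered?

7

Choosing A3, A5 covers {0, 1, 2, 3, 4, 5, 7} — 7 elements.
No choice of 2 sets does better; here 6, 8 are left uncovered.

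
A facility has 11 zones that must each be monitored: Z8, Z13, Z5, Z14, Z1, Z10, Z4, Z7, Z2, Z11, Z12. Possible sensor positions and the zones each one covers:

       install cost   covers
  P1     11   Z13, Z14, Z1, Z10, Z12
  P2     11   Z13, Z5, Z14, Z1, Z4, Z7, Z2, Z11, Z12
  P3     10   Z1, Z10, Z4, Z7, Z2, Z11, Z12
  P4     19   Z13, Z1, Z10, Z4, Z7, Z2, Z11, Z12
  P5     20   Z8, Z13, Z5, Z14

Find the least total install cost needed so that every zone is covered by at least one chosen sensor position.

P3, P5 cover every zone at install cost 10 + 20 = 30.
Any cover uses at least 2 sensor positions; among all covering selections none totals below 30.
Greedy by coverage-per-install cost would pick P2, P3, P5 for 41 — worse than the optimum 30.

30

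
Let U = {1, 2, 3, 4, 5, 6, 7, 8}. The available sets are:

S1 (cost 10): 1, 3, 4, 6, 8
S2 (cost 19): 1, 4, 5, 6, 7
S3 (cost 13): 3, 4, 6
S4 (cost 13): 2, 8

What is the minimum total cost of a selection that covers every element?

42

S1, S2, S4 cover every element at cost 10 + 19 + 13 = 42.
Any cover uses at least 3 sets; among all covering selections none totals below 42.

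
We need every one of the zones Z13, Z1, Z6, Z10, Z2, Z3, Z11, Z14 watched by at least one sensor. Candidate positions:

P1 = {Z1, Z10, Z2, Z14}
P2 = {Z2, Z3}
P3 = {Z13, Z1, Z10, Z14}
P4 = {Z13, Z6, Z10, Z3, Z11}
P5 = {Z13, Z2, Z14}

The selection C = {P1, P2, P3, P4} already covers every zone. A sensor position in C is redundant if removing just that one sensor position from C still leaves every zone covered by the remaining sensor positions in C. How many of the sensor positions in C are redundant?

Drop P1: the rest still cover every zone — redundant.
Drop P2: the rest still cover every zone — redundant.
Drop P3: the rest still cover every zone — redundant.
Drop P4: Z6, Z11 uncovered — not redundant.
3 redundant: P1, P2, P3.

3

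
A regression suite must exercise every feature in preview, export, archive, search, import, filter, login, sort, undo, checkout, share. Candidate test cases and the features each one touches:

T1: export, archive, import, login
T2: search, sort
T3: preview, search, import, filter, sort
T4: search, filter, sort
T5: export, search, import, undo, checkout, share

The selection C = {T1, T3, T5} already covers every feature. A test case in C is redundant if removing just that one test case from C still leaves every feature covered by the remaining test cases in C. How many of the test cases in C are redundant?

0

Drop T1: archive, login uncovered — not redundant.
Drop T3: preview, filter, sort uncovered — not redundant.
Drop T5: undo, checkout, share uncovered — not redundant.
None of the test cases in C is redundant.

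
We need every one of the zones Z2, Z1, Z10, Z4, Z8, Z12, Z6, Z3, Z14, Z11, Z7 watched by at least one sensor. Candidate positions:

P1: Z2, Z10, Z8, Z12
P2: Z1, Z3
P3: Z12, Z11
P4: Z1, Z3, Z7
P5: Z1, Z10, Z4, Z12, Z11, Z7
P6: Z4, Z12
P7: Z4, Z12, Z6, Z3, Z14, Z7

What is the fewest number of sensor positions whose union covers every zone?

P1, P5, P7 together cover {Z2, Z1, Z10, Z4, Z8, Z12, Z6, Z3, Z14, Z11, Z7} — every zone.
No 2 of the 7 sensor positions cover everything (all 21 pairs fall short), so 3 is minimum.

3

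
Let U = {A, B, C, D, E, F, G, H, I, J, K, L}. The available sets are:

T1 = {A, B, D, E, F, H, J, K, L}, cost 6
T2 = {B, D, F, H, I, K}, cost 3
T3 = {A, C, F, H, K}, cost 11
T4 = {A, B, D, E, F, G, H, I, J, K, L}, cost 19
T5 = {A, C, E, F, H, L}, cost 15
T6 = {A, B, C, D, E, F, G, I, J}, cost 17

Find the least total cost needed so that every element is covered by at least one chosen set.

23

T1, T6 cover every element at cost 6 + 17 = 23.
Any cover uses at least 2 sets; among all covering selections none totals below 23.
Greedy by coverage-per-cost would pick T2, T1, T6 for 26 — worse than the optimum 23.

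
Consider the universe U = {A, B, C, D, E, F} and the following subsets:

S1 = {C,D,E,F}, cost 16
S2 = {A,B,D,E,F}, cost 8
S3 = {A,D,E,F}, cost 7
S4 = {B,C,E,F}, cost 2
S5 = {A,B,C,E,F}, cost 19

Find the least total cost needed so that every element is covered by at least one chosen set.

9

S3, S4 cover every element at cost 7 + 2 = 9.
Any cover uses at least 2 sets; among all covering selections none totals below 9.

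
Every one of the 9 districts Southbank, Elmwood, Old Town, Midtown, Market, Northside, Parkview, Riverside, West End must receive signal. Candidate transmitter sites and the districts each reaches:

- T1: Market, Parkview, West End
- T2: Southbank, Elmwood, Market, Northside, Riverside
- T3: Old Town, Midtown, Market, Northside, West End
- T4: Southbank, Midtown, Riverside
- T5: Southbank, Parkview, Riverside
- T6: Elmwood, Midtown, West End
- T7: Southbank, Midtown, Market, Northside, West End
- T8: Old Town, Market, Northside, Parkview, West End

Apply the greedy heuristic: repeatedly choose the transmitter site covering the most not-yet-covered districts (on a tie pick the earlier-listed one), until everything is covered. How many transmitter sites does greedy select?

Pick 1: T2 covers 5 new districts (Southbank, Elmwood, Market, Northside, Riverside).
Pick 2: T3 covers 3 new districts (Old Town, Midtown, West End).
Pick 3: T1 covers 1 new districts (Parkview).
Greedy uses 3 transmitter sites.

3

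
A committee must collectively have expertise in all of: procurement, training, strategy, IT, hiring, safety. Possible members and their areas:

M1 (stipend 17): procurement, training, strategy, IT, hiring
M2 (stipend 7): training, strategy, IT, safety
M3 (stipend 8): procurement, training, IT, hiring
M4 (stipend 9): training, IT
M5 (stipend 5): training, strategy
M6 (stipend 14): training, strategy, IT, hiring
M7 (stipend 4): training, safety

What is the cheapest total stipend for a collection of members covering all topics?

15

M2, M3 cover every topic at stipend 7 + 8 = 15.
Any cover uses at least 2 members; among all covering selections none totals below 15.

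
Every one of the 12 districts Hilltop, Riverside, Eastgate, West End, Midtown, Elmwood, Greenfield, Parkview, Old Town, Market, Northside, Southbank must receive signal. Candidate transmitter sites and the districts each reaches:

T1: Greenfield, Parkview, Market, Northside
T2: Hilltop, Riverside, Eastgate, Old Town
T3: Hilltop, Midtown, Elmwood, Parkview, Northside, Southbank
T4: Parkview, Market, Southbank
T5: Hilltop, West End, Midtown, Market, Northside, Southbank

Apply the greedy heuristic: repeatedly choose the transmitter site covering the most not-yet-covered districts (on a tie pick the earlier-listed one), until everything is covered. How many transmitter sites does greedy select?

4

Pick 1: T3 covers 6 new districts (Hilltop, Midtown, Elmwood, Parkview, Northside, Southbank).
Pick 2: T2 covers 3 new districts (Riverside, Eastgate, Old Town).
Pick 3: T1 covers 2 new districts (Greenfield, Market).
Pick 4: T5 covers 1 new districts (West End).
Greedy uses 4 transmitter sites.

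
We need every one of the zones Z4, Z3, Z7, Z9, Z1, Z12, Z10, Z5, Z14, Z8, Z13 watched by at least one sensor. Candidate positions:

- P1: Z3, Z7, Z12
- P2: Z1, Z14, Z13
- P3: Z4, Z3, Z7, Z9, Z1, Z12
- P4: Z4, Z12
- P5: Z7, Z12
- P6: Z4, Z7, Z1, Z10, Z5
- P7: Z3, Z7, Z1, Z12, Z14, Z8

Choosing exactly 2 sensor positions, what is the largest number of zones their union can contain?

Choosing P6, P7 covers {Z4, Z3, Z7, Z1, Z12, Z10, Z5, Z14, Z8} — 9 zones.
No choice of 2 sensor positions does better; here Z9, Z13 are left uncovered.

9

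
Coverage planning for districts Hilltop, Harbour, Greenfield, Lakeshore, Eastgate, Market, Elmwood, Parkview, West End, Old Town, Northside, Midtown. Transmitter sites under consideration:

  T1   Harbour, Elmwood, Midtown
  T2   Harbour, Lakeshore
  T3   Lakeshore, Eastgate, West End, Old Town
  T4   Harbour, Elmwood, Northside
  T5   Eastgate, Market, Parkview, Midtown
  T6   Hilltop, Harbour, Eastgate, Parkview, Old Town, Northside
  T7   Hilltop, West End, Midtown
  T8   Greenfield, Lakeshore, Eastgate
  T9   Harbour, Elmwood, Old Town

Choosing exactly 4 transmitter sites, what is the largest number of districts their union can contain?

Choosing T1, T3, T5, T6 covers {Hilltop, Harbour, Lakeshore, Eastgate, Market, Elmwood, Parkview, West End, Old Town, Northside, Midtown} — 11 districts.
No choice of 4 transmitter sites does better; here Greenfield is left uncovered.

11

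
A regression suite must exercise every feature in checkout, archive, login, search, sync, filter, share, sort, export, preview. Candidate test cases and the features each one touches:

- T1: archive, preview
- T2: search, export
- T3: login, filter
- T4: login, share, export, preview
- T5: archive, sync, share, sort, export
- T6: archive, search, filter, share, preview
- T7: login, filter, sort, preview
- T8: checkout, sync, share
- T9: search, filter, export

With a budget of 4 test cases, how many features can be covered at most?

10

Choosing T1, T2, T7, T8 covers {checkout, archive, login, search, sync, filter, share, sort, export, preview} — 10 features.
That is all 10 features.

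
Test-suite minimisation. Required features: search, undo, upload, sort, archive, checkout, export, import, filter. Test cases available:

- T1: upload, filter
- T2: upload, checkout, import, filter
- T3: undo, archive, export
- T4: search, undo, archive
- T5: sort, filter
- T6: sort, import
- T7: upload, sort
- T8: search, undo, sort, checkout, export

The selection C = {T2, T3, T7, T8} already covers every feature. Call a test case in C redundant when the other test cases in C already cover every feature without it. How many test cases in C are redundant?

1

Drop T2: import, filter uncovered — not redundant.
Drop T3: archive uncovered — not redundant.
Drop T7: the rest still cover every feature — redundant.
Drop T8: search uncovered — not redundant.
1 redundant: T7.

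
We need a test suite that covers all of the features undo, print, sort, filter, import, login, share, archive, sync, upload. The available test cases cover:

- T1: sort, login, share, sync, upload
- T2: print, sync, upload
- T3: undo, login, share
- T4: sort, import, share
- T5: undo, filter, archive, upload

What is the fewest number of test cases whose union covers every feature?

T1, T2, T4, T5 together cover {undo, print, sort, filter, import, login, share, archive, sync, upload} — every feature.
No 3 of the 5 test cases cover everything (all 10 triples fall short), so 4 is minimum.

4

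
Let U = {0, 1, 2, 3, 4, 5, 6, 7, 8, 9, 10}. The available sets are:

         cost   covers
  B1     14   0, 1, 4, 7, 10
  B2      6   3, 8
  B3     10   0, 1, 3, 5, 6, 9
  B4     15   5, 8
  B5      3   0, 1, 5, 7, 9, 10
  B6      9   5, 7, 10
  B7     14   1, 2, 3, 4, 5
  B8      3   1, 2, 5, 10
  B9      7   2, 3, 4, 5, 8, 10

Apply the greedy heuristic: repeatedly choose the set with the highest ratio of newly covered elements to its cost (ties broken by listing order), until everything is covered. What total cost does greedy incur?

20

Pick 1: B5 adds 6 new (0, 1, 5, 7, 9, 10) at cost 3 (ratio 6/3).
Pick 2: B9 adds 4 new (2, 3, 4, 8) at cost 7 (ratio 4/7).
Pick 3: B3 adds 1 new (6) at cost 10 (ratio 1/10).
Greedy total cost: 3 + 7 + 10 = 20.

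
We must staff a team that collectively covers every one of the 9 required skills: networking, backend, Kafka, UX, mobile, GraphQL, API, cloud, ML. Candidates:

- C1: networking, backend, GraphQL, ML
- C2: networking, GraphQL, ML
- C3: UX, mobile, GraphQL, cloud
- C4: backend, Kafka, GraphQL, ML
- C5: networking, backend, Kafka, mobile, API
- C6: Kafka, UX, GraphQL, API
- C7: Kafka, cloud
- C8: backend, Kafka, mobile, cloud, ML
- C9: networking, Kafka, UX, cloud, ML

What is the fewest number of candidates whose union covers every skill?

C1, C3, C5 together cover {networking, backend, Kafka, UX, mobile, GraphQL, API, cloud, ML} — every skill.
No 2 of the 9 candidates cover everything (all 36 pairs fall short), so 3 is minimum.

3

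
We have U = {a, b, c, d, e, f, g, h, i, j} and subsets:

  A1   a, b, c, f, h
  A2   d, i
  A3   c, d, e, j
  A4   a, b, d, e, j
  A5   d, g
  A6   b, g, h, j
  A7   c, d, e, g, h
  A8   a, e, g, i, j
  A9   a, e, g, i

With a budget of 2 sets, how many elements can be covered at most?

9

Choosing A1, A8 covers {a, b, c, e, f, g, h, i, j} — 9 elements.
No choice of 2 sets does better; here d is left uncovered.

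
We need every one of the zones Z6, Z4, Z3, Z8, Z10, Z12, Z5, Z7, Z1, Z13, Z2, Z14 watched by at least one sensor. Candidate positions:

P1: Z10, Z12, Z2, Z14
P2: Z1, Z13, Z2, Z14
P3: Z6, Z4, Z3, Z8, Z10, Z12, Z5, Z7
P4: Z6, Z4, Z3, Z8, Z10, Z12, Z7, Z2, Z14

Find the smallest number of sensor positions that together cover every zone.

P2, P3 together cover {Z6, Z4, Z3, Z8, Z10, Z12, Z5, Z7, Z1, Z13, Z2, Z14} — every zone.
No single sensor position contains all 12 zones, so 2 is optimal.

2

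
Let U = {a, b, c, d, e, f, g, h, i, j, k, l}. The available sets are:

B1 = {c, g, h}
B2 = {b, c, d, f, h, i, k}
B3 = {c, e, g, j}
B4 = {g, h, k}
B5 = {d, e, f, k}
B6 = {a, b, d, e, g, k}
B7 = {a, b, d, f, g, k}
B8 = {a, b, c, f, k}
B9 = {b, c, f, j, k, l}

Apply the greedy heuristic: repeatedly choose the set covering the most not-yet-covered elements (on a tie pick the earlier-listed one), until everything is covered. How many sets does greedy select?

Pick 1: B2 covers 7 new elements (b, c, d, f, h, i, k).
Pick 2: B3 covers 3 new elements (e, g, j).
Pick 3: B6 covers 1 new elements (a).
Pick 4: B9 covers 1 new elements (l).
Greedy uses 4 sets. (The true minimum is 3.)

4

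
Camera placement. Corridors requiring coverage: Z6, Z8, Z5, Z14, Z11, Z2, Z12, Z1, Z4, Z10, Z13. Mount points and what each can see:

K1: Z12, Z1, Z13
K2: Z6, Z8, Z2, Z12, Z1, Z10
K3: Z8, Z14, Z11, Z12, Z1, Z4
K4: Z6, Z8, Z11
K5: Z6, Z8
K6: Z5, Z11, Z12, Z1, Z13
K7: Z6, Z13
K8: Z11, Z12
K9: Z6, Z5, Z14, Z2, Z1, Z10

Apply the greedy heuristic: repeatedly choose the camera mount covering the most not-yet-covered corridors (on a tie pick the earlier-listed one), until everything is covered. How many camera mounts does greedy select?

3

Pick 1: K2 covers 6 new corridors (Z6, Z8, Z2, Z12, Z1, Z10).
Pick 2: K3 covers 3 new corridors (Z14, Z11, Z4).
Pick 3: K6 covers 2 new corridors (Z5, Z13).
Greedy uses 3 camera mounts.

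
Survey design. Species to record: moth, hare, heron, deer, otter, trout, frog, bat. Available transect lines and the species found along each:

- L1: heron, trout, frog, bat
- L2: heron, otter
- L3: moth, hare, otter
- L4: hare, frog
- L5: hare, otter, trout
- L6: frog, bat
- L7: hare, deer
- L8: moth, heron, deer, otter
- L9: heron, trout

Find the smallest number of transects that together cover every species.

L1, L3, L7 together cover {moth, hare, heron, deer, otter, trout, frog, bat} — every species.
No 2 of the 9 transects cover everything (all 36 pairs fall short), so 3 is minimum.

3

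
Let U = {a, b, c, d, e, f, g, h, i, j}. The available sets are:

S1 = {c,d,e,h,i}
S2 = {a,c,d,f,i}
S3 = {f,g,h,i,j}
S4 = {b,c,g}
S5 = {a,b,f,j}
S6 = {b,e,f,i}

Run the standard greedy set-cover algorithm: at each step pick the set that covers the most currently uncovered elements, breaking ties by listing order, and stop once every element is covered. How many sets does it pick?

Pick 1: S1 covers 5 new elements (c, d, e, h, i).
Pick 2: S5 covers 4 new elements (a, b, f, j).
Pick 3: S3 covers 1 new elements (g).
Greedy uses 3 sets.

3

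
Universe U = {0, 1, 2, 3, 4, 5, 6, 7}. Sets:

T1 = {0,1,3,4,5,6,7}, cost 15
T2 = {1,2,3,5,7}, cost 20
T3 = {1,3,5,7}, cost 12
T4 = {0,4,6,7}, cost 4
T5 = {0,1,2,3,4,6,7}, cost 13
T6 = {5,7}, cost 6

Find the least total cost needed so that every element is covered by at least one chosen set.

19

T5, T6 cover every element at cost 13 + 6 = 19.
Any cover uses at least 2 sets; among all covering selections none totals below 19.
Greedy by coverage-per-cost would pick T4, T3, T5 for 29 — worse than the optimum 19.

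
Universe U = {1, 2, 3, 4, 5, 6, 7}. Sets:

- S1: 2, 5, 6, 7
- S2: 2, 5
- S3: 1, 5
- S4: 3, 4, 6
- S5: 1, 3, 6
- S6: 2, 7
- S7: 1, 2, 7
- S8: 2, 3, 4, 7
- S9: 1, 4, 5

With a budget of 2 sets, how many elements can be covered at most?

Choosing S1, S4 covers {2, 3, 4, 5, 6, 7} — 6 elements.
No choice of 2 sets does better; here 1 is left uncovered.

6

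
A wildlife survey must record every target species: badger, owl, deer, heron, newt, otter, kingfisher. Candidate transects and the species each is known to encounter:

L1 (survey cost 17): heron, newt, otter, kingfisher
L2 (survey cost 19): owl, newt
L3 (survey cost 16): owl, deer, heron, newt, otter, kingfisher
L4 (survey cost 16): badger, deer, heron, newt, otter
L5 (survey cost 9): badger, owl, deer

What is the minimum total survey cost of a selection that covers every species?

L3, L5 cover every species at survey cost 16 + 9 = 25.
Any cover uses at least 2 transects; among all covering selections none totals below 25.

25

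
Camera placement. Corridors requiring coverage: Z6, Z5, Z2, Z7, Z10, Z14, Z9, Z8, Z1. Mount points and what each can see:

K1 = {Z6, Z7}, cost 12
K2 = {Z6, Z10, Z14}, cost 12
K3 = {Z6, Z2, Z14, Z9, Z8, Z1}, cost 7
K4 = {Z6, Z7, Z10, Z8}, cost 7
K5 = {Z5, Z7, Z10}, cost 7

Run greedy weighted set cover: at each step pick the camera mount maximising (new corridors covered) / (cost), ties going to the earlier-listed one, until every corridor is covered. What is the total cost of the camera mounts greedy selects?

Pick 1: K3 adds 6 new (Z6, Z2, Z14, Z9, Z8, Z1) at cost 7 (ratio 6/7).
Pick 2: K5 adds 3 new (Z5, Z7, Z10) at cost 7 (ratio 3/7).
Greedy total cost: 7 + 7 = 14.

14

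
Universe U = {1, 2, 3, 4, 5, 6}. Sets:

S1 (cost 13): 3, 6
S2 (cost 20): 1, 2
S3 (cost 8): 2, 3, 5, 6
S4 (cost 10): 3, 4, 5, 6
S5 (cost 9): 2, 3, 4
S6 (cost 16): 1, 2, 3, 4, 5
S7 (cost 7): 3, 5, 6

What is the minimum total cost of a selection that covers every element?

S6, S7 cover every element at cost 16 + 7 = 23.
Any cover uses at least 2 sets; among all covering selections none totals below 23.
Greedy by coverage-per-cost would pick S3, S6 for 24 — worse than the optimum 23.

23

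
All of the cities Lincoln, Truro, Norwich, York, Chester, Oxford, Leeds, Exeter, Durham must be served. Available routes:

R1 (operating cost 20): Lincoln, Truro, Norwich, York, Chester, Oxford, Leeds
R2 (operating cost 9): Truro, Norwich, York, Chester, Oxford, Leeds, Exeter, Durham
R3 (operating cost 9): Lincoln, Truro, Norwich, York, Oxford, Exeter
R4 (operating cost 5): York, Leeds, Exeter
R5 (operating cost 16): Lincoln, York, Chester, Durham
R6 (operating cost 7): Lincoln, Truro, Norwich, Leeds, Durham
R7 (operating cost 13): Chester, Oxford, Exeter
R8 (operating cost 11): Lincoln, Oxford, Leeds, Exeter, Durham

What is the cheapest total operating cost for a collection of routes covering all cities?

R2, R6 cover every city at operating cost 9 + 7 = 16.
Any cover uses at least 2 routes; among all covering selections none totals below 16.

16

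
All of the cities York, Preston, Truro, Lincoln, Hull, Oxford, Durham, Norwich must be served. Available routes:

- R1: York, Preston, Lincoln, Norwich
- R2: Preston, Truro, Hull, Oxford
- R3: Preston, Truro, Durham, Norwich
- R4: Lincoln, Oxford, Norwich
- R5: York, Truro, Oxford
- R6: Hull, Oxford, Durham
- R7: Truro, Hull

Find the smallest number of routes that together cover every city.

R1, R2, R3 together cover {York, Preston, Truro, Lincoln, Hull, Oxford, Durham, Norwich} — every city.
No 2 of the 7 routes cover everything (all 21 pairs fall short), so 3 is minimum.

3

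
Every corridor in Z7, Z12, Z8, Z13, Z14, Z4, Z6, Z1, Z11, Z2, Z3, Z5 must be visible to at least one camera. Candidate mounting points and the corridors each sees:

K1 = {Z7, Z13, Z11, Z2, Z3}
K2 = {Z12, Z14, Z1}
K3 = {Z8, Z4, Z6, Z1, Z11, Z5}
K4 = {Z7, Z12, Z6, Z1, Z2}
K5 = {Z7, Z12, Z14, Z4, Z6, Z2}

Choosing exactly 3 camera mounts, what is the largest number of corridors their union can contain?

Choosing K1, K2, K3 covers {Z7, Z12, Z8, Z13, Z14, Z4, Z6, Z1, Z11, Z2, Z3, Z5} — 12 corridors.
That is all 12 corridors.

12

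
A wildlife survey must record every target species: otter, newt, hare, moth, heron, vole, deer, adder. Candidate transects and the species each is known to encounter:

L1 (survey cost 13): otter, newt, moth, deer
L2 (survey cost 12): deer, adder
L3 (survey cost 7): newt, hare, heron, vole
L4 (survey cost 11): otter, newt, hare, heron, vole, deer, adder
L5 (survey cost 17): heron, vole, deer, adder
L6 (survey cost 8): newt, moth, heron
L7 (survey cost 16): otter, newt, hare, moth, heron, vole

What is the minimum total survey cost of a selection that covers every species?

19

L4, L6 cover every species at survey cost 11 + 8 = 19.
Any cover uses at least 2 transects; among all covering selections none totals below 19.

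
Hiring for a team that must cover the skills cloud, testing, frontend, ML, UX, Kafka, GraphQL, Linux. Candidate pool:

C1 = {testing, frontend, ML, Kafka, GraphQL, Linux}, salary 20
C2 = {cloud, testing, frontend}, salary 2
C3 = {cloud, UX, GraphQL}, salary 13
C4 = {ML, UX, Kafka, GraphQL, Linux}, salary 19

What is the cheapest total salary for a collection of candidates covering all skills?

C2, C4 cover every skill at salary 2 + 19 = 21.
Any cover uses at least 2 candidates; among all covering selections none totals below 21.

21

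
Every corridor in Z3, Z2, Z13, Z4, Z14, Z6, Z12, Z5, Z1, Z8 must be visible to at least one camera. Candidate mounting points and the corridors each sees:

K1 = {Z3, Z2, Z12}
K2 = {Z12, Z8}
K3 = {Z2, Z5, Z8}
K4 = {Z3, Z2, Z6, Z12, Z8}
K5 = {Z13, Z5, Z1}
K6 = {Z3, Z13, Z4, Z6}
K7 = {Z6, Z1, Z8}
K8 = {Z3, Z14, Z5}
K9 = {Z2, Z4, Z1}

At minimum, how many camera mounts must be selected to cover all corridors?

K1, K6, K7, K8 together cover {Z3, Z2, Z13, Z4, Z14, Z6, Z12, Z5, Z1, Z8} — every corridor.
No 3 of the 9 camera mounts cover everything (all 84 triples fall short), so 4 is minimum.

4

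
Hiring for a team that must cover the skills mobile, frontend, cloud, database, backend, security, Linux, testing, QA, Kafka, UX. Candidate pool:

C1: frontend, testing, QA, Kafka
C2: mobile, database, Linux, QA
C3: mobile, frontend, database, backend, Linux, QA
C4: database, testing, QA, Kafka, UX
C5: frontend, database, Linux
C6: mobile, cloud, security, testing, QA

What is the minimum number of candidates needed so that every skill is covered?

3

C3, C4, C6 together cover {mobile, frontend, cloud, database, backend, security, Linux, testing, QA, Kafka, UX} — every skill.
No 2 of the 6 candidates cover everything (all 15 pairs fall short), so 3 is minimum.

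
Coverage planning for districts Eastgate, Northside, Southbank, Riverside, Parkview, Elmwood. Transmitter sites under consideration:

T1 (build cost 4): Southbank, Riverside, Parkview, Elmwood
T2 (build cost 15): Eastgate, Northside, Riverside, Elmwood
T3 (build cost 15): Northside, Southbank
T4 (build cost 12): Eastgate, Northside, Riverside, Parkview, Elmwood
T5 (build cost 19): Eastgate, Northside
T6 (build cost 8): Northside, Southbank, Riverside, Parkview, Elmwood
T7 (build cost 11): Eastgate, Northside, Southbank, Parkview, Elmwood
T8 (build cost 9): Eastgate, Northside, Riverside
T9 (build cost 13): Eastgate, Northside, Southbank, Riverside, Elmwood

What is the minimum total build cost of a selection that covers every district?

T1, T8 cover every district at build cost 4 + 9 = 13.
Any cover uses at least 2 transmitter sites; among all covering selections none totals below 13.

13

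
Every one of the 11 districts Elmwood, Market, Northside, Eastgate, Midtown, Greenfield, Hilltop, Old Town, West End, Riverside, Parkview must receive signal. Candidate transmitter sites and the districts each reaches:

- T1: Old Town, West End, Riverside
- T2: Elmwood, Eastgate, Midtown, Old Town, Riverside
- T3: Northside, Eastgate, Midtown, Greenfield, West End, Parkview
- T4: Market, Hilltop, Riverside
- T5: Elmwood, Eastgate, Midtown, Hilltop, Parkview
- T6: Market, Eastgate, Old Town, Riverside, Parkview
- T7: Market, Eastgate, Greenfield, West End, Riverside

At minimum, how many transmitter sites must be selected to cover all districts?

T2, T3, T4 together cover {Elmwood, Market, Northside, Eastgate, Midtown, Greenfield, Hilltop, Old Town, West End, Riverside, Parkview} — every district.
No 2 of the 7 transmitter sites cover everything (all 21 pairs fall short), so 3 is minimum.

3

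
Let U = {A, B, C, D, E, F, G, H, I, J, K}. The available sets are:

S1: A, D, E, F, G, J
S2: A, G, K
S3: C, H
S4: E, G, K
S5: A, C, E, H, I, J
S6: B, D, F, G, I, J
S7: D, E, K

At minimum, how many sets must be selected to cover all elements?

3

S2, S5, S6 together cover {A, B, C, D, E, F, G, H, I, J, K} — every element.
No 2 of the 7 sets cover everything (all 21 pairs fall short), so 3 is minimum.
Greedy (largest uncovered first) would take S1, S5, S2, S6 — 4 sets — but 3 suffice.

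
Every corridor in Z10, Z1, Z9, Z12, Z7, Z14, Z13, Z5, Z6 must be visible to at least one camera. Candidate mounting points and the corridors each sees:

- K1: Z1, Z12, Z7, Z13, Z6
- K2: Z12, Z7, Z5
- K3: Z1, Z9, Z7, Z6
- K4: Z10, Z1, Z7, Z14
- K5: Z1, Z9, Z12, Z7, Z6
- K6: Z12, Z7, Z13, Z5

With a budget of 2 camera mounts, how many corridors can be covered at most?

Choosing K1, K4 covers {Z10, Z1, Z12, Z7, Z14, Z13, Z6} — 7 corridors.
No choice of 2 camera mounts does better; here Z9, Z5 are left uncovered.

7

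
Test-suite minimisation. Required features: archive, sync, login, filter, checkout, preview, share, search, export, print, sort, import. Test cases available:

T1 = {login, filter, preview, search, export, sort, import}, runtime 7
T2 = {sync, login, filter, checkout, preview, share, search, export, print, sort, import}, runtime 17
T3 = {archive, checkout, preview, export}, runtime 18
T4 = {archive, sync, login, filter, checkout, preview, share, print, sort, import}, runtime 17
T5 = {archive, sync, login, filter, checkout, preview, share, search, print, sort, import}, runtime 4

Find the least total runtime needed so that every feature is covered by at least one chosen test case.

11

T1, T5 cover every feature at runtime 7 + 4 = 11.
Any cover uses at least 2 test cases; among all covering selections none totals below 11.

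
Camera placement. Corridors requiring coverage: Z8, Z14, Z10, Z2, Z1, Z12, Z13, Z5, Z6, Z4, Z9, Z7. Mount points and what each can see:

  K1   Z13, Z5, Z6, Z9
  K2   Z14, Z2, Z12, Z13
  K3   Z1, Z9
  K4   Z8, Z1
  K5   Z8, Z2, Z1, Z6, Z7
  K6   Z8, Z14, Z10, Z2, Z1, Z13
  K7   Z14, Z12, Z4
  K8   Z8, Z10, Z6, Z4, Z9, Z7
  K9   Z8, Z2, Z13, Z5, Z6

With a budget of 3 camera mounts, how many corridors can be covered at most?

Choosing K1, K2, K8 covers {Z8, Z14, Z10, Z2, Z12, Z13, Z5, Z6, Z4, Z9, Z7} — 11 corridors.
No choice of 3 camera mounts does better; here Z1 is left uncovered.

11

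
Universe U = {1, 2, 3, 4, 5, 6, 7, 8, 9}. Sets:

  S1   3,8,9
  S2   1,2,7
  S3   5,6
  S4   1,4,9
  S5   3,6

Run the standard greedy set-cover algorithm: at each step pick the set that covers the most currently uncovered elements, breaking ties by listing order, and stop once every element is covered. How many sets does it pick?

4

Pick 1: S1 covers 3 new elements (3, 8, 9).
Pick 2: S2 covers 3 new elements (1, 2, 7).
Pick 3: S3 covers 2 new elements (5, 6).
Pick 4: S4 covers 1 new elements (4).
Greedy uses 4 sets.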